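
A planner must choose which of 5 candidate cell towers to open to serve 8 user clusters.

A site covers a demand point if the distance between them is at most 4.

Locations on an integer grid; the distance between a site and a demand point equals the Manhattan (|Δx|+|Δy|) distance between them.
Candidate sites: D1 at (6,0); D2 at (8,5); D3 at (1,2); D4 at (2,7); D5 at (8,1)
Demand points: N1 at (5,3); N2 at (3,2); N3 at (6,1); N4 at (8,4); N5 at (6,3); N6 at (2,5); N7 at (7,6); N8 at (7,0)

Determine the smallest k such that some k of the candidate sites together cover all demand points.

3

Coverage sets (demand points within 4 of each site):
  D1: {N1, N3, N5, N8}
  D2: {N4, N5, N7}
  D3: {N2, N6}
  D4: {N6}
  D5: {N3, N4, N5, N8}
No 2 sites suffice: every size-2 union leaves at least one demand point uncovered.
But {D1, D2, D3} covers everything, so the minimum is 3.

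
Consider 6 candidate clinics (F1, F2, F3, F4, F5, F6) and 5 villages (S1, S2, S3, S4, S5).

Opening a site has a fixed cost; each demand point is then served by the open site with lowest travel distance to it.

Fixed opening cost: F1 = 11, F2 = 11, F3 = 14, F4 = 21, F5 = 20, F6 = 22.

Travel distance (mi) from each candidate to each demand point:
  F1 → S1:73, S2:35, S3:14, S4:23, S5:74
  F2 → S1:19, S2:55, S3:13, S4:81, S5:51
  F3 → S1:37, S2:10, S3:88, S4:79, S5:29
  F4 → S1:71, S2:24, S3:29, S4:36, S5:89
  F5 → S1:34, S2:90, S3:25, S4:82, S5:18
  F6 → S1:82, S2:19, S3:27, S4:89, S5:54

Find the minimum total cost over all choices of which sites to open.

Open {F1, F2, F3}: assign each demand point to its cheapest open site.
  S1→F2 19, S2→F3 10, S3→F2 13, S4→F1 23, S5→F3 29
  travel distance 94, fixed 36 → total 130.
Compare {F1, F3}: travel distance 113 + fixed 25 = 138.
Compare {F1, F2, F3, F5}: travel distance 83 + fixed 56 = 139.
Compare {F1, F3, F5}: travel distance 99 + fixed 45 = 144.
All other subsets cost ≥ 138. Minimum total cost: 130.

130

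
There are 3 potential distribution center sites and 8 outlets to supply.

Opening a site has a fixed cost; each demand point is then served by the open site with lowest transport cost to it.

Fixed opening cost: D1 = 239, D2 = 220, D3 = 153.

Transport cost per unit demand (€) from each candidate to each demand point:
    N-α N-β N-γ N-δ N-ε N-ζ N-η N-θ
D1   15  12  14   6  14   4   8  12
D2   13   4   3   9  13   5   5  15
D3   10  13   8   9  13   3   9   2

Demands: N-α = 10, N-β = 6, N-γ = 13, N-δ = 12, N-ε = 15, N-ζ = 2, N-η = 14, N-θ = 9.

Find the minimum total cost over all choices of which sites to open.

888

Open {D3}: assign each demand point to its cheapest open site.
  N-α→D3 10×10=100, N-β→D3 6×13=78, N-γ→D3 13×8=104, N-δ→D3 12×9=108, N-ε→D3 15×13=195, N-ζ→D3 2×3=6, N-η→D3 14×9=126, N-θ→D3 9×2=18
  transport cost 735, fixed 153 → total 888.
Compare {D2}: transport cost 711 + fixed 220 = 931.
Compare {D2, D3}: transport cost 560 + fixed 373 = 933.
Compare {D1, D3}: transport cost 679 + fixed 392 = 1071.
All other subsets cost ≥ 931. Minimum total cost: 888.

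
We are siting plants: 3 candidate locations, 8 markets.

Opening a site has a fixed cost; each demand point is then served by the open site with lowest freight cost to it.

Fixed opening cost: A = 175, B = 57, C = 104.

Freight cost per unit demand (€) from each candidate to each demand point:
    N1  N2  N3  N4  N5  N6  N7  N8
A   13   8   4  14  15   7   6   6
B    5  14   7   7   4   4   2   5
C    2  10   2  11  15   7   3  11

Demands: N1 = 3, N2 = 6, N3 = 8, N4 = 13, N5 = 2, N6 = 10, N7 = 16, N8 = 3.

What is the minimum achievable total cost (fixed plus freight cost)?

398

Open {B}: assign each demand point to its cheapest open site.
  N1→B 3×5=15, N2→B 6×14=84, N3→B 8×7=56, N4→B 13×7=91, N5→B 2×4=8, N6→B 10×4=40, N7→B 16×2=32, N8→B 3×5=15
  freight cost 341, fixed 57 → total 398.
Compare {B, C}: freight cost 268 + fixed 161 = 429.
Compare {C}: freight cost 406 + fixed 104 = 510.
Compare {A, B}: freight cost 281 + fixed 232 = 513.
All other subsets cost ≥ 429. Minimum total cost: 398.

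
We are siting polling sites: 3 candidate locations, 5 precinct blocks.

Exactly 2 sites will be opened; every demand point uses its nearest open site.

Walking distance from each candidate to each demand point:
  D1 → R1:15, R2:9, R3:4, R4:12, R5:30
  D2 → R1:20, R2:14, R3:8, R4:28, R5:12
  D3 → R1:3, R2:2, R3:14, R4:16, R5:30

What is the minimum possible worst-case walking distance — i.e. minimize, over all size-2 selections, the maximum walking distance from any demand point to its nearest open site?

Open {D1, D2}.
  Farthest demand point is R1 at walking distance 15 (to D1); all others are ≤ 15.
With {D2, D3} the worst case is 16.
With {D1, D3} the worst case is 30.
No size-2 selection achieves below 15.

15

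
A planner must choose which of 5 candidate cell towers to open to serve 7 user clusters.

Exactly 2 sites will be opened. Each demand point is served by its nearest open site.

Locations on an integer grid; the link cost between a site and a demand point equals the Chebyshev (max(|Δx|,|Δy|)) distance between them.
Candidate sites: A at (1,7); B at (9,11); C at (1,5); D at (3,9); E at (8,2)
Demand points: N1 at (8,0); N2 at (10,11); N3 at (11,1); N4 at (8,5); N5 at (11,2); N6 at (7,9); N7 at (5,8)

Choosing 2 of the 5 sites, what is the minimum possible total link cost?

Open {B, E}.
  N1→E 2, N2→B 1, N3→E 3, N4→E 3, N5→E 3, N6→B 2, N7→B 4  ⇒ total 18.
Compare {D, E}: total 24.
Compare {A, E}: total 30.
No size-2 selection does better; minimum is 18.

18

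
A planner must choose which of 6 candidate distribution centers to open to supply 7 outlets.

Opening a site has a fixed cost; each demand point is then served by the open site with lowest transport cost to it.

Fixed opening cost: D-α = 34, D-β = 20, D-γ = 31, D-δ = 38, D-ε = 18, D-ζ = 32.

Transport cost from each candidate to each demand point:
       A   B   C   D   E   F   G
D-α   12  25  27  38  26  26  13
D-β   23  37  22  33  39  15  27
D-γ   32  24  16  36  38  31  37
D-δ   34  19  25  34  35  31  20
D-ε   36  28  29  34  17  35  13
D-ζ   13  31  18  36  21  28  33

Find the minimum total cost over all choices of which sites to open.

Open {D-β, D-ε}: assign each demand point to its cheapest open site.
  A→D-β 23, B→D-ε 28, C→D-β 22, D→D-β 33, E→D-ε 17, F→D-β 15, G→D-ε 13
  transport cost 151, fixed 38 → total 189.
Compare {D-α, D-β}: transport cost 146 + fixed 54 = 200.
Compare {D-α}: transport cost 167 + fixed 34 = 201.
Compare {D-ε, D-ζ}: transport cost 151 + fixed 50 = 201.
All other subsets cost ≥ 200. Minimum total cost: 189.

189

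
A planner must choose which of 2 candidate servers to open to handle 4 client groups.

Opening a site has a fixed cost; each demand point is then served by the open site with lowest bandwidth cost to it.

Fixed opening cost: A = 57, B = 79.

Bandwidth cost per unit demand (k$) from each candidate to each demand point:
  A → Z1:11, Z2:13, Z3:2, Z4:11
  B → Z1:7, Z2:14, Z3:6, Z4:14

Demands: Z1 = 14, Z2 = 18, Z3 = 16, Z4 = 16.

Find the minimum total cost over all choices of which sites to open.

653

Open {A}: assign each demand point to its cheapest open site.
  Z1→A 14×11=154, Z2→A 18×13=234, Z3→A 16×2=32, Z4→A 16×11=176
  bandwidth cost 596, fixed 57 → total 653.
Compare {A, B}: bandwidth cost 540 + fixed 136 = 676.
Compare {B}: bandwidth cost 670 + fixed 79 = 749.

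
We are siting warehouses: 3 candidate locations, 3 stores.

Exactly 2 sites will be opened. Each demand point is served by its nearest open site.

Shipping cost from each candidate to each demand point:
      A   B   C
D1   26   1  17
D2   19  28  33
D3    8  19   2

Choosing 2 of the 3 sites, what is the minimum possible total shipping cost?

Open {D1, D3}.
  A→D3 8, B→D1 1, C→D3 2  ⇒ total 11.
Compare {D2, D3}: total 29.
Compare {D1, D2}: total 37.

11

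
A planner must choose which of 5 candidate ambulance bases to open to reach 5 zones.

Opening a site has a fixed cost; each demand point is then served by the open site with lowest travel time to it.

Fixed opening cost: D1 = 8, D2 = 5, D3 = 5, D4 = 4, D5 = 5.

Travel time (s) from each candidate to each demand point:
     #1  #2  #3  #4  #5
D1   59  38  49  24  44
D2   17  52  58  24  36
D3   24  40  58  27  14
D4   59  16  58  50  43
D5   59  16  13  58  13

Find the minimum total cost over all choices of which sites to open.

93

Open {D2, D5}: assign each demand point to its cheapest open site.
  #1→D2 17, #2→D5 16, #3→D5 13, #4→D2 24, #5→D5 13
  travel time 83, fixed 10 → total 93.
Compare {D2, D4, D5}: travel time 83 + fixed 14 = 97.
Compare {D2, D3, D5}: travel time 83 + fixed 15 = 98.
Compare {D1, D2, D5}: travel time 83 + fixed 18 = 101.
All other subsets cost ≥ 97. Minimum total cost: 93.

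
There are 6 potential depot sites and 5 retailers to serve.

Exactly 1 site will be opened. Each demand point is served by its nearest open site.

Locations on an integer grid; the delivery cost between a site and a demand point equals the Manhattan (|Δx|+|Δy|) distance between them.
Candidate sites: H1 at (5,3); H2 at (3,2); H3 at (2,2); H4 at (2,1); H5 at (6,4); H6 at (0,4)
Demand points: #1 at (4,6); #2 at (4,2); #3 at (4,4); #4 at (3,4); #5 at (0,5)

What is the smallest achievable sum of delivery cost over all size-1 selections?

17

Open {H2}.
  #1→H2 5, #2→H2 1, #3→H2 3, #4→H2 2, #5→H2 6  ⇒ total 17.
Compare {H1}: total 18.
Compare {H3}: total 20.
No size-1 selection does better; minimum is 17.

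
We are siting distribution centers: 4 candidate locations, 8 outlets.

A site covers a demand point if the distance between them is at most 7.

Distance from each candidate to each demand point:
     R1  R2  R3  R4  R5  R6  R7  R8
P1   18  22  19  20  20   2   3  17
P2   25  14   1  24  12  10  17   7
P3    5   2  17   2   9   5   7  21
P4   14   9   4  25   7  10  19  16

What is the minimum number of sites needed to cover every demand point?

Coverage sets (demand points within 7 of each site):
  P1: {R6, R7}
  P2: {R3, R8}
  P3: {R1, R2, R4, R6, R7}
  P4: {R3, R5}
No 2 sites suffice: every size-2 union leaves at least one demand point uncovered.
But {P2, P3, P4} covers everything, so the minimum is 3.

3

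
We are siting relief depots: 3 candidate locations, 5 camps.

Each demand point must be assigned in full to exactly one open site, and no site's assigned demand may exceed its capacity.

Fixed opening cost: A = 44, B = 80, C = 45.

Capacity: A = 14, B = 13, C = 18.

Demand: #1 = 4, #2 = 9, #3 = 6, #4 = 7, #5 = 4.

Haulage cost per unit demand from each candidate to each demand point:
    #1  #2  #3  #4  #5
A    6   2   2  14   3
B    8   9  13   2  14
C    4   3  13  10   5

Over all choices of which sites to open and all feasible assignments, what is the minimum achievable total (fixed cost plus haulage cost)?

234

Open {A, C}; cheapest assignment that respects the capacities:
  A (cap 14, load 14): #1, #3, #5 — cost 4×6 + 6×2 + 4×3 = 48
  C (cap 18, load 16): #2, #4 — cost 9×3 + 7×10 = 97
  Shipping 145, fixed 89 → total 234.
  Any other capacity-feasible assignment to {A, C} ships for at least 145.
Compare {A, B, C}: its best feasible assignment gives total 250.
Compare {B, C}: its best feasible assignment gives total 280.
Every other set of open sites that can feasibly serve all demand totals ≥ 250 even under its best assignment. Minimum: 234.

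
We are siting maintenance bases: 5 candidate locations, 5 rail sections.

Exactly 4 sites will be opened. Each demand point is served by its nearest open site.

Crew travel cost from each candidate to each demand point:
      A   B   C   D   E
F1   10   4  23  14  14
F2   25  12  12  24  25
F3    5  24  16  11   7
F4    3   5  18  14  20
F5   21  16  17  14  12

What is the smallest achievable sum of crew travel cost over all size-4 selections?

37

Open {F1, F2, F3, F4}.
  A→F4 3, B→F1 4, C→F2 12, D→F3 11, E→F3 7  ⇒ total 37.
Compare {F2, F3, F4, F5}: total 38.
Compare {F1, F2, F3, F5}: total 39.
No size-4 selection does better; minimum is 37.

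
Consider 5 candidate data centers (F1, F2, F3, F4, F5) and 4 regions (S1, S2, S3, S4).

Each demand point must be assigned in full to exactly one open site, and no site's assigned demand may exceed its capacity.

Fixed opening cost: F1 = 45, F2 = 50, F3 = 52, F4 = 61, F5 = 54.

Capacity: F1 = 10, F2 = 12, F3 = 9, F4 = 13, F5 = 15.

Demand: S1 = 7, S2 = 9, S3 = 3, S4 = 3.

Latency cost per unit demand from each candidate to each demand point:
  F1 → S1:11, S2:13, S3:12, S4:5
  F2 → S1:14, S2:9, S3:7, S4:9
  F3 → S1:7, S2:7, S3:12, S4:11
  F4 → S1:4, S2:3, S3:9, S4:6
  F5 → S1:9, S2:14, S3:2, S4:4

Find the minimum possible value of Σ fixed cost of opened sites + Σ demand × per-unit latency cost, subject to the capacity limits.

223

Open {F4, F5}; cheapest assignment that respects the capacities:
  F4 (cap 13, load 9): S2 — cost 9×3 = 27
  F5 (cap 15, load 13): S1, S3, S4 — cost 7×9 + 3×2 + 3×4 = 81
  Shipping 108, fixed 115 → total 223.
  Any other capacity-feasible assignment to {F4, F5} ships for at least 108.
Compare {F3, F4}: its best feasible assignment gives total 249.
Compare {F3, F5}: its best feasible assignment gives total 250.
Every other set of open sites that can feasibly serve all demand totals ≥ 249 even under its best assignment. Minimum: 223.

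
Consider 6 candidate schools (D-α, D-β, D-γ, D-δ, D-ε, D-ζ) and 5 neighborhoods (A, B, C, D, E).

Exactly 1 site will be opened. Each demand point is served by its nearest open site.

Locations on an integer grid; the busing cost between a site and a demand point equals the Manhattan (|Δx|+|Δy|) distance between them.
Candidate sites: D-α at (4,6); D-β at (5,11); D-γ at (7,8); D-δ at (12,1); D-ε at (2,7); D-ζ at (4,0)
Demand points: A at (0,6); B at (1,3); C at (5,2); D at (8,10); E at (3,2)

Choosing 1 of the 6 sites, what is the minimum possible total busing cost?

Open {D-α}.
  A→D-α 4, B→D-α 6, C→D-α 5, D→D-α 8, E→D-α 5  ⇒ total 28.
Compare {D-ε}: total 31.
Compare {D-ζ}: total 36.
No size-1 selection does better; minimum is 28.

28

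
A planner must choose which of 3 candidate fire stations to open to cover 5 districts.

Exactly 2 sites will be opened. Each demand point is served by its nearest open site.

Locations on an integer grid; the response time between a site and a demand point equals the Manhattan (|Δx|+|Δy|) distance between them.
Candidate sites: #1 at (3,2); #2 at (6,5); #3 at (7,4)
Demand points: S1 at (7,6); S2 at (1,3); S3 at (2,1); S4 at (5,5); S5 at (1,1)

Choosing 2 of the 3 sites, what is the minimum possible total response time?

Open {#1, #2}.
  S1→#2 2, S2→#1 3, S3→#1 2, S4→#2 1, S5→#1 3  ⇒ total 11.
Compare {#1, #3}: total 13.
Compare {#2, #3}: total 27.

11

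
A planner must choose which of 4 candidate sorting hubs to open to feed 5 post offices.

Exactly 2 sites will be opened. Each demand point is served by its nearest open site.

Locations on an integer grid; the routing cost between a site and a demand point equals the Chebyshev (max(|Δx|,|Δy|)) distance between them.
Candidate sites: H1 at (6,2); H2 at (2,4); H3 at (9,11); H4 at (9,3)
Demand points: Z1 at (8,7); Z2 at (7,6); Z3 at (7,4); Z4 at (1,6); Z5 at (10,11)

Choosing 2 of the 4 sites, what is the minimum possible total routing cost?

16

Open {H1, H3}.
  Z1→H3 4, Z2→H1 4, Z3→H1 2, Z4→H1 5, Z5→H3 1  ⇒ total 16.
Compare {H2, H3}: total 17.
Compare {H3, H4}: total 18.
No size-2 selection does better; minimum is 16.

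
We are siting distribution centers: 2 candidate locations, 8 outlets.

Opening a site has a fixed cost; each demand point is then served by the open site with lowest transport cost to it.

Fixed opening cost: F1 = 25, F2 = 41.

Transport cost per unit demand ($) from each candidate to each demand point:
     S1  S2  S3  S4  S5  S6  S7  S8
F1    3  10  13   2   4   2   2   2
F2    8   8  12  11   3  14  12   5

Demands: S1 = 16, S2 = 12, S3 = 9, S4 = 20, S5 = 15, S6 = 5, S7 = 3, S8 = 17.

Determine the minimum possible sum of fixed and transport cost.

Open {F1, F2}: assign each demand point to its cheapest open site.
  S1→F1 16×3=48, S2→F2 12×8=96, S3→F2 9×12=108, S4→F1 20×2=40, S5→F2 15×3=45, S6→F1 5×2=10, S7→F1 3×2=6, S8→F1 17×2=34
  transport cost 387, fixed 66 → total 453.
Compare {F1}: transport cost 435 + fixed 25 = 460.
Compare {F2}: transport cost 788 + fixed 41 = 829.

453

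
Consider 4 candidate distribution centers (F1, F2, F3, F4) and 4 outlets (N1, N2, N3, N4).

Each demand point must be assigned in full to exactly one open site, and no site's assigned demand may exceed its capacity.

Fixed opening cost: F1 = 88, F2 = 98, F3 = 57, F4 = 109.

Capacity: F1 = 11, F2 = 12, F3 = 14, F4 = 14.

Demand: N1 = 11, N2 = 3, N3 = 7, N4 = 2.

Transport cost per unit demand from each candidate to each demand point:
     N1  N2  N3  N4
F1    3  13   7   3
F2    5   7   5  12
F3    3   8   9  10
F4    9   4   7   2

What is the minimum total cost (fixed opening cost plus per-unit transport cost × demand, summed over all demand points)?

Open {F1, F3}; cheapest assignment that respects the capacities:
  F1 (cap 11, load 9): N3, N4 — cost 7×7 + 2×3 = 55
  F3 (cap 14, load 14): N1, N2 — cost 11×3 + 3×8 = 57
  Shipping 112, fixed 145 → total 257.
  Any other capacity-feasible assignment to {F1, F3} ships for at least 112.
Compare {F2, F3}: its best feasible assignment gives total 264.
Compare {F3, F4}: its best feasible assignment gives total 264.
Every other set of open sites that can feasibly serve all demand totals ≥ 264 even under its best assignment. Minimum: 257.

257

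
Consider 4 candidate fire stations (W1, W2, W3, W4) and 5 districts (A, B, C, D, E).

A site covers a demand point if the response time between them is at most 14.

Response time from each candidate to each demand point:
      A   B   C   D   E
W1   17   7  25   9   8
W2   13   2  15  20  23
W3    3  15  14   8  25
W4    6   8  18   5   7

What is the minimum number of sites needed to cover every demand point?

2

Coverage sets (demand points within 14 of each site):
  W1: {B, D, E}
  W2: {A, B}
  W3: {A, C, D}
  W4: {A, B, D, E}
No single site covers all 5 demand points.
But {W1, W3} covers everything, so the minimum is 2.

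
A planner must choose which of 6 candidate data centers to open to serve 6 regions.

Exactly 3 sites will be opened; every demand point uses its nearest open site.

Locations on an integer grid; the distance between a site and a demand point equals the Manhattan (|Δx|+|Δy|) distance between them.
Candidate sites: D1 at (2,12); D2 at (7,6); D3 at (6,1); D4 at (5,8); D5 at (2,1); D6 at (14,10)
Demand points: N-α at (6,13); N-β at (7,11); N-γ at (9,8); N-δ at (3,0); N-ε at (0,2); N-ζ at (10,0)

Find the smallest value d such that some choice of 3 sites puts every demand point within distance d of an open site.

Open {D3, D4, D5}.
  Farthest demand point is N-α at distance 6 (to D4); all others are ≤ 6.
With {D1, D2, D3} the worst case is 7.
With {D1, D3, D4} the worst case is 7.
No size-3 selection achieves below 6.

6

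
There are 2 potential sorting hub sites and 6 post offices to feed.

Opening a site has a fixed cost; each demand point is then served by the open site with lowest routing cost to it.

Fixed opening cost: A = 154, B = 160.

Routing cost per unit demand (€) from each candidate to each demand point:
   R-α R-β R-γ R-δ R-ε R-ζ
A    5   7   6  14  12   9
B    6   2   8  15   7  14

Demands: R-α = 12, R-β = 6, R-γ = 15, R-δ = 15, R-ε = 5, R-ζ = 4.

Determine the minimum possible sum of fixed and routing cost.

Open {A}: assign each demand point to its cheapest open site.
  R-α→A 12×5=60, R-β→A 6×7=42, R-γ→A 15×6=90, R-δ→A 15×14=210, R-ε→A 5×12=60, R-ζ→A 4×9=36
  routing cost 498, fixed 154 → total 652.
Compare {B}: routing cost 520 + fixed 160 = 680.
Compare {A, B}: routing cost 443 + fixed 314 = 757.

652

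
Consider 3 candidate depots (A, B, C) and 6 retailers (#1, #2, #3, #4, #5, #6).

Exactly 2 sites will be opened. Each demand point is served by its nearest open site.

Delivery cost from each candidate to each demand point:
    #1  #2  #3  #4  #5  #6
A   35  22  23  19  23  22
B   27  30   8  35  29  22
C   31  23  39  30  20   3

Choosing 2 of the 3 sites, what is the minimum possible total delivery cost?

111

Open {B, C}.
  #1→B 27, #2→C 23, #3→B 8, #4→C 30, #5→C 20, #6→C 3  ⇒ total 111.
Compare {A, C}: total 118.
Compare {A, B}: total 121.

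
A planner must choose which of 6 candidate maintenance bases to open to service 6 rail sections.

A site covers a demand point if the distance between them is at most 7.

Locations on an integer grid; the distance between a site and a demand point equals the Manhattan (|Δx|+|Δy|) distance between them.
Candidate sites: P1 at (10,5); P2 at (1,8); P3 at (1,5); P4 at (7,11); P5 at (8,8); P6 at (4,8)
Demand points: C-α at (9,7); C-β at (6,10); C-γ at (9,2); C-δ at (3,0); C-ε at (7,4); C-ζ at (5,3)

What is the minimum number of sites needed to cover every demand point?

Coverage sets (demand points within 7 of each site):
  P1: {C-α, C-γ, C-ε, C-ζ}
  P2: {C-β}
  P3: {C-δ, C-ε, C-ζ}
  P4: {C-α, C-β, C-ε}
  P5: {C-α, C-β, C-γ, C-ε}
  P6: {C-α, C-β, C-ε, C-ζ}
No single site covers all 6 demand points.
But {P3, P5} covers everything, so the minimum is 2.

2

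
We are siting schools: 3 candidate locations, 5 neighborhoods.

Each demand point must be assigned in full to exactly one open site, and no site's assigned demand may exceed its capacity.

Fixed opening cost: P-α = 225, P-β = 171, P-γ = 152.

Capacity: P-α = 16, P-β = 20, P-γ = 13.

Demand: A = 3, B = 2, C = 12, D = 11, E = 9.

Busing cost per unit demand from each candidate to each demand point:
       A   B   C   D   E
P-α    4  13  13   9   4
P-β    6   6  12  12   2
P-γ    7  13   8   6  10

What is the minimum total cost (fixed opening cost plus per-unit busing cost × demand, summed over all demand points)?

785

Open {P-α, P-β, P-γ}; cheapest assignment that respects the capacities:
  P-α (cap 16, load 14): A, D — cost 3×4 + 11×9 = 111
  P-β (cap 20, load 11): B, E — cost 2×6 + 9×2 = 30
  P-γ (cap 13, load 12): C — cost 12×8 = 96
  Shipping 237, fixed 548 → total 785.
  Any other capacity-feasible assignment to {P-α, P-β, P-γ} ships for at least 237.
Total demand is 37 and no other set of sites has combined capacity ≥ 37, so {P-α, P-β, P-γ} is the only feasible choice of open sites. Minimum: 785.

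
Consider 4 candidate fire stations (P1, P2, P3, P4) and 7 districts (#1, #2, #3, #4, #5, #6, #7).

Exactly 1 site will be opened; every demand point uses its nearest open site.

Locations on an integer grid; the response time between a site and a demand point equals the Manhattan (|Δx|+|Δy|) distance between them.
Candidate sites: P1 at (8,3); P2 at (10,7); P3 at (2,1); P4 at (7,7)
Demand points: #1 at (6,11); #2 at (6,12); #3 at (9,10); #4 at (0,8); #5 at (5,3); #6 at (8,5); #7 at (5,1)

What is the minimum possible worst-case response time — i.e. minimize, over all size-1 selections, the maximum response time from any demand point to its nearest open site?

Open {P4}.
  Farthest demand point is #4 at response time 8 (to P4); all others are ≤ 8.
With {P2} the worst case is 11.
With {P1} the worst case is 13.
No size-1 selection achieves below 8.

8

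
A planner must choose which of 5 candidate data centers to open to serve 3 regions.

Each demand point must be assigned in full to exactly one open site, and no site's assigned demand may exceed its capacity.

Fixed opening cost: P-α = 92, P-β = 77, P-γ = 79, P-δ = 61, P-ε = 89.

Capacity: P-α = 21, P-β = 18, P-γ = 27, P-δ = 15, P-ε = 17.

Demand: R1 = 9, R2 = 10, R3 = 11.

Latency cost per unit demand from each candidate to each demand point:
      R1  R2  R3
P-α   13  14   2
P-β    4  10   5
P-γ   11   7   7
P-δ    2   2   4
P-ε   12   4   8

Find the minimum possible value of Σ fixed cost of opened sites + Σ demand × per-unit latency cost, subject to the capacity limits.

305

Open {P-γ, P-δ}; cheapest assignment that respects the capacities:
  P-γ (cap 27, load 21): R2, R3 — cost 10×7 + 11×7 = 147
  P-δ (cap 15, load 9): R1 — cost 9×2 = 18
  Shipping 165, fixed 140 → total 305.
  Any other capacity-feasible assignment to {P-γ, P-δ} ships for at least 165.
Compare {P-α, P-β, P-δ}: its best feasible assignment gives total 308.
Compare {P-α, P-δ}: its best feasible assignment gives total 312.
Every other set of open sites that can feasibly serve all demand totals ≥ 308 even under its best assignment. Minimum: 305.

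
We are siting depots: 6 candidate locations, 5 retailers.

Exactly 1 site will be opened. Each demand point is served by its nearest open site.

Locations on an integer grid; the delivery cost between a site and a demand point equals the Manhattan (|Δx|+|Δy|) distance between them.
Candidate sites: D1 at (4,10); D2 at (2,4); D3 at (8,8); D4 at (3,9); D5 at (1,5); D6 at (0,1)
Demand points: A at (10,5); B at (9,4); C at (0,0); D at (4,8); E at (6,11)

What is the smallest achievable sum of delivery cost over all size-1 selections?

Open {D3}.
  A→D3 5, B→D3 5, C→D3 16, D→D3 4, E→D3 5  ⇒ total 35.
Compare {D2}: total 39.
Compare {D1}: total 41.
No size-1 selection does better; minimum is 35.

35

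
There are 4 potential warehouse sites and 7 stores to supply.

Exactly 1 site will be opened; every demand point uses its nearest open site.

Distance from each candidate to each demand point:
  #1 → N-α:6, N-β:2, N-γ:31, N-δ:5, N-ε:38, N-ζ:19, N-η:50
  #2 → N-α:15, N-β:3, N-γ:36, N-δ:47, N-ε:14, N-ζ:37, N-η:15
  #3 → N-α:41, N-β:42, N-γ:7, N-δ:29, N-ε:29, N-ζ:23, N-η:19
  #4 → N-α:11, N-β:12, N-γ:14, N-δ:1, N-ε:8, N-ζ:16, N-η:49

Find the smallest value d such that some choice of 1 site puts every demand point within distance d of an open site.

Open {#3}.
  Farthest demand point is N-β at distance 42 (to #3); all others are ≤ 42.
With {#2} the worst case is 47.
With {#4} the worst case is 49.
No size-1 selection achieves below 42.

42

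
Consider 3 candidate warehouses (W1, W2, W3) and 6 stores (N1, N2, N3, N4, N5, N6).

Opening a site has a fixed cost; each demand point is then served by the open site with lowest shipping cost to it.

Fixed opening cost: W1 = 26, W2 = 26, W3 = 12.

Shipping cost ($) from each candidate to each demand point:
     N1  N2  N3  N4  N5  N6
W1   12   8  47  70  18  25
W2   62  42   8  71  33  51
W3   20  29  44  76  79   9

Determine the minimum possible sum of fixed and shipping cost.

189

Open {W1, W2, W3}: assign each demand point to its cheapest open site.
  N1→W1 12, N2→W1 8, N3→W2 8, N4→W1 70, N5→W1 18, N6→W3 9
  shipping cost 125, fixed 64 → total 189.
Compare {W1, W2}: shipping cost 141 + fixed 52 = 193.
Compare {W1, W3}: shipping cost 161 + fixed 38 = 199.
Compare {W1}: shipping cost 180 + fixed 26 = 206.
All other subsets cost ≥ 193. Minimum total cost: 189.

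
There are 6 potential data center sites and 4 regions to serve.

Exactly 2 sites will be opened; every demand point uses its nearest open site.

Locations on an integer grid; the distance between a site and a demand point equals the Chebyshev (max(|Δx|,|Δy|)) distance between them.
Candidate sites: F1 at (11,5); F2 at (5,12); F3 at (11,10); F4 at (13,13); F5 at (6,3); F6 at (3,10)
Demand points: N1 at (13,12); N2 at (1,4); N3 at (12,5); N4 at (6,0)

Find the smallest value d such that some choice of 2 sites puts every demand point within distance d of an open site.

5

Open {F3, F5}.
  Farthest demand point is N2 at distance 5 (to F5); all others are ≤ 5.
With {F4, F5} the worst case is 6.
With {F1, F5} the worst case is 7.
No size-2 selection achieves below 5.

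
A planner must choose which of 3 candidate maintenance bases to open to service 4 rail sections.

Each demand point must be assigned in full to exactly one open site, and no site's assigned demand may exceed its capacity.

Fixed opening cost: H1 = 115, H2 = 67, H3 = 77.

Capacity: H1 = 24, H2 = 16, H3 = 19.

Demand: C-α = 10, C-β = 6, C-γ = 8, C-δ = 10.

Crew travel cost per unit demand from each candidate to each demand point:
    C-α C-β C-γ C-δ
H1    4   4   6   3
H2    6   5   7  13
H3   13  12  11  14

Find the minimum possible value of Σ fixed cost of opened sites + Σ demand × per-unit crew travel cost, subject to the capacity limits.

Open {H1, H2}; cheapest assignment that respects the capacities:
  H1 (cap 24, load 20): C-α, C-δ — cost 10×4 + 10×3 = 70
  H2 (cap 16, load 14): C-β, C-γ — cost 6×5 + 8×7 = 86
  Shipping 156, fixed 182 → total 338.
  Any other capacity-feasible assignment to {H1, H2} ships for at least 156.
Compare {H1, H2, H3}: its best feasible assignment gives total 415.
Compare {H1, H3}: its best feasible assignment gives total 422.
Every other set of open sites that can feasibly serve all demand totals ≥ 415 even under its best assignment. Minimum: 338.

338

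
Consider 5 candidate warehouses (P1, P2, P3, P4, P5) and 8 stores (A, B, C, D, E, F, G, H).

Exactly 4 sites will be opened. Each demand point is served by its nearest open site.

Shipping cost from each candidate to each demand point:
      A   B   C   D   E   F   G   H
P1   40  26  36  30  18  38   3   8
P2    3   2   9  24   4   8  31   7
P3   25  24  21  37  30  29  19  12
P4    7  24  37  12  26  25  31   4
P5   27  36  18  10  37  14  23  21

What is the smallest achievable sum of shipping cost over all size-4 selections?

Open {P1, P2, P4, P5}.
  A→P2 3, B→P2 2, C→P2 9, D→P5 10, E→P2 4, F→P2 8, G→P1 3, H→P4 4  ⇒ total 43.
Compare {P1, P2, P3, P4}: total 45.
Compare {P1, P2, P3, P5}: total 46.
No size-4 selection does better; minimum is 43.

43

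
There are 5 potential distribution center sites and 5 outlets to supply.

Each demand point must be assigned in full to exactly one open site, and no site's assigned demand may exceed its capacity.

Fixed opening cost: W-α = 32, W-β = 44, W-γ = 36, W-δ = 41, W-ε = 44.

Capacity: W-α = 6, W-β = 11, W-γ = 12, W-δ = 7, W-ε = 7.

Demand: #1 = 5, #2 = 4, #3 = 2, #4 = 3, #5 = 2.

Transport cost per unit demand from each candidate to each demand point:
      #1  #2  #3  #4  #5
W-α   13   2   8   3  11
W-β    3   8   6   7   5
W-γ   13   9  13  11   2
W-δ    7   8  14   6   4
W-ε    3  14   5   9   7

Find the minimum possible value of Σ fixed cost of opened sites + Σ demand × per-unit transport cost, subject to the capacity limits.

Open {W-α, W-β}; cheapest assignment that respects the capacities:
  W-α (cap 6, load 6): #2, #3 — cost 4×2 + 2×8 = 24
  W-β (cap 11, load 10): #1, #4, #5 — cost 5×3 + 3×7 + 2×5 = 46
  Shipping 70, fixed 76 → total 146.
  Any other capacity-feasible assignment to {W-α, W-β} ships for at least 70.
Compare {W-β, W-γ}: its best feasible assignment gives total 168.
Compare {W-β, W-δ}: its best feasible assignment gives total 170.
Every other set of open sites that can feasibly serve all demand totals ≥ 168 even under its best assignment. Minimum: 146.

146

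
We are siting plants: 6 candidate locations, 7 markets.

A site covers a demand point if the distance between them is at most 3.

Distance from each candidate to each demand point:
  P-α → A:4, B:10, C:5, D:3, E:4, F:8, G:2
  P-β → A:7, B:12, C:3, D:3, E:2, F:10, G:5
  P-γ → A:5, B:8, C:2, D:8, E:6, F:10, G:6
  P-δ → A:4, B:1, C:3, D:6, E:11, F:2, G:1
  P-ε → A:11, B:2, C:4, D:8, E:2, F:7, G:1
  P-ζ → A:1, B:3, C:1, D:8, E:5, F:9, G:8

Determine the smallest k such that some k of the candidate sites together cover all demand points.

3

Coverage sets (demand points within 3 of each site):
  P-α: {D, G}
  P-β: {C, D, E}
  P-γ: {C}
  P-δ: {B, C, F, G}
  P-ε: {B, E, G}
  P-ζ: {A, B, C}
No 2 sites suffice: every size-2 union leaves at least one demand point uncovered.
But {P-β, P-δ, P-ζ} covers everything, so the minimum is 3.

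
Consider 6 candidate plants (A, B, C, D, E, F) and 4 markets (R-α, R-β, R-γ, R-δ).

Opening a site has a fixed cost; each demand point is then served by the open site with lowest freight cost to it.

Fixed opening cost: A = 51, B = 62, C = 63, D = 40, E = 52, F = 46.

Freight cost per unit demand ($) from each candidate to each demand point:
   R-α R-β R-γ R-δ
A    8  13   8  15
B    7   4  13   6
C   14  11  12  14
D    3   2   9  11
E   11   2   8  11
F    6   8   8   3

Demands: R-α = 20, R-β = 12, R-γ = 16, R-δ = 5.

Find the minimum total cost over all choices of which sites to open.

313

Open {D, F}: assign each demand point to its cheapest open site.
  R-α→D 20×3=60, R-β→D 12×2=24, R-γ→F 16×8=128, R-δ→F 5×3=15
  freight cost 227, fixed 86 → total 313.
Compare {D}: freight cost 283 + fixed 40 = 323.
Compare {A, D}: freight cost 267 + fixed 91 = 358.
Compare {D, E}: freight cost 267 + fixed 92 = 359.
All other subsets cost ≥ 323. Minimum total cost: 313.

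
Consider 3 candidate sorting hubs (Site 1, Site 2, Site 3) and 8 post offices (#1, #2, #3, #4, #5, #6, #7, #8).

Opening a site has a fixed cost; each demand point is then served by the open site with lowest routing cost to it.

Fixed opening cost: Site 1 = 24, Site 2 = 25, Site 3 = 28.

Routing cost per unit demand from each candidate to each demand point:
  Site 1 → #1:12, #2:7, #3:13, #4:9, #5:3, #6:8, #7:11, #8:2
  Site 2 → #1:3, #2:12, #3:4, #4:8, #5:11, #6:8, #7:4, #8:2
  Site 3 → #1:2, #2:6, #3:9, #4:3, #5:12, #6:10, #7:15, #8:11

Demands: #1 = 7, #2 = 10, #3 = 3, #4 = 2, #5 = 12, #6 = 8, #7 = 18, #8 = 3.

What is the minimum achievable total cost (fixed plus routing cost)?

Open {Site 1, Site 2}: assign each demand point to its cheapest open site.
  #1→Site 2 7×3=21, #2→Site 1 10×7=70, #3→Site 2 3×4=12, #4→Site 2 2×8=16, #5→Site 1 12×3=36, #6→Site 1 8×8=64, #7→Site 2 18×4=72, #8→Site 1 3×2=6
  routing cost 297, fixed 49 → total 346.
Compare {Site 1, Site 2, Site 3}: routing cost 270 + fixed 77 = 347.
Compare {Site 2, Site 3}: routing cost 366 + fixed 53 = 419.
Compare {Site 1, Site 3}: routing cost 411 + fixed 52 = 463.
All other subsets cost ≥ 347. Minimum total cost: 346.

346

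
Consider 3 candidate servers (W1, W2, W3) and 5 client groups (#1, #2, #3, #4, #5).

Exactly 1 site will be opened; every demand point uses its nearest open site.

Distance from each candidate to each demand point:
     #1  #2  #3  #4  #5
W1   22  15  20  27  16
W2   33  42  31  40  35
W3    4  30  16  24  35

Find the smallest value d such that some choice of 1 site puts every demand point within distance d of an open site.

Open {W1}.
  Farthest demand point is #4 at distance 27 (to W1); all others are ≤ 27.
With {W3} the worst case is 35.
With {W2} the worst case is 42.
No size-1 selection achieves below 27.

27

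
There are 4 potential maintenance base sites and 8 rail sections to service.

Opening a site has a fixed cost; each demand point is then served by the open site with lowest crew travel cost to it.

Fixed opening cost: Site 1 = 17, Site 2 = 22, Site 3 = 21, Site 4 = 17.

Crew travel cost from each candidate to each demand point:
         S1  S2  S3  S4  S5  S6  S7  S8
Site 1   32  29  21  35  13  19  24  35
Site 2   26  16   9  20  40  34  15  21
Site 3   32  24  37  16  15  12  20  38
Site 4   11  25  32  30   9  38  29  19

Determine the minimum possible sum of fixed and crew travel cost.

Open {Site 2, Site 3, Site 4}: assign each demand point to its cheapest open site.
  S1→Site 4 11, S2→Site 2 16, S3→Site 2 9, S4→Site 3 16, S5→Site 4 9, S6→Site 3 12, S7→Site 2 15, S8→Site 4 19
  crew travel cost 107, fixed 60 → total 167.
Compare {Site 2, Site 4}: crew travel cost 133 + fixed 39 = 172.
Compare {Site 2, Site 3}: crew travel cost 130 + fixed 43 = 173.
Compare {Site 1, Site 2, Site 4}: crew travel cost 118 + fixed 56 = 174.
All other subsets cost ≥ 172. Minimum total cost: 167.

167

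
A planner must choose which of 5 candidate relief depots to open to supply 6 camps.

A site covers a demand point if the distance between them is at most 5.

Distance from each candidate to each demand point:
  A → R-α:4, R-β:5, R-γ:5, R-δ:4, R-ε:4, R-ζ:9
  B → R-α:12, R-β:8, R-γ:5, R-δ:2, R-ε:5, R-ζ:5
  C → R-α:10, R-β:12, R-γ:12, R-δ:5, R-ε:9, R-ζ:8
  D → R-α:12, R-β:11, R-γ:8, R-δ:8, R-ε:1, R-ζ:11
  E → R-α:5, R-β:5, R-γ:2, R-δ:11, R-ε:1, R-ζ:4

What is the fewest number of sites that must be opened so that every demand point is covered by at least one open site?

2

Coverage sets (demand points within 5 of each site):
  A: {R-α, R-β, R-γ, R-δ, R-ε}
  B: {R-γ, R-δ, R-ε, R-ζ}
  C: {R-δ}
  D: {R-ε}
  E: {R-α, R-β, R-γ, R-ε, R-ζ}
No single site covers all 6 demand points.
But {A, B} covers everything, so the minimum is 2.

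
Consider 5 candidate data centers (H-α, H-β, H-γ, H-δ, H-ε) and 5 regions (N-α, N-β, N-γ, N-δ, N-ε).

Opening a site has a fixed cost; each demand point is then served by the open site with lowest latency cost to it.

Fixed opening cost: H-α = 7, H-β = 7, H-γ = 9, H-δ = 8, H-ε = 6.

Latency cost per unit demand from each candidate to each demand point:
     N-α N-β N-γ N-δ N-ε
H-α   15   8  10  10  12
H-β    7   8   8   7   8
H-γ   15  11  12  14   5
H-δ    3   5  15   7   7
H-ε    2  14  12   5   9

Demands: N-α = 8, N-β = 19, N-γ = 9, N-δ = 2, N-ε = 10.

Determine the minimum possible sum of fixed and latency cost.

Open {H-β, H-γ, H-δ, H-ε}: assign each demand point to its cheapest open site.
  N-α→H-ε 8×2=16, N-β→H-δ 19×5=95, N-γ→H-β 9×8=72, N-δ→H-ε 2×5=10, N-ε→H-γ 10×5=50
  latency cost 243, fixed 30 → total 273.
Compare {H-β, H-γ, H-δ}: latency cost 255 + fixed 24 = 279.
Compare {H-α, H-β, H-γ, H-δ, H-ε}: latency cost 243 + fixed 37 = 280.
Compare {H-β, H-δ, H-ε}: latency cost 263 + fixed 21 = 284.
All other subsets cost ≥ 279. Minimum total cost: 273.

273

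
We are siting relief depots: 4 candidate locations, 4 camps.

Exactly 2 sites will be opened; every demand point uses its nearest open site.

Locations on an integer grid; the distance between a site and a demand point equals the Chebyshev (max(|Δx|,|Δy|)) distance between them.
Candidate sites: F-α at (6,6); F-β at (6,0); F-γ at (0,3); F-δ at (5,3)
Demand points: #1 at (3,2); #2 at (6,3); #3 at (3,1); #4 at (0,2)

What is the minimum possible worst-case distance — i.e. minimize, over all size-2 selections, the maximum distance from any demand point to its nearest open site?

Open {F-γ, F-δ}.
  Farthest demand point is #1 at distance 2 (to F-δ); all others are ≤ 2.
With {F-α, F-γ} the worst case is 3.
With {F-β, F-γ} the worst case is 3.
No size-2 selection achieves below 2.

2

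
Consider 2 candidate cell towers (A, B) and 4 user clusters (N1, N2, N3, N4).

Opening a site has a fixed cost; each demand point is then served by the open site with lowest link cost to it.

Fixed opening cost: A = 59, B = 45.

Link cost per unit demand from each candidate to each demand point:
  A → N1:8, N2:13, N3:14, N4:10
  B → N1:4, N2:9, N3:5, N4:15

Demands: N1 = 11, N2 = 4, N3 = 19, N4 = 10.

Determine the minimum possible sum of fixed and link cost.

Open {B}: assign each demand point to its cheapest open site.
  N1→B 11×4=44, N2→B 4×9=36, N3→B 19×5=95, N4→B 10×15=150
  link cost 325, fixed 45 → total 370.
Compare {A, B}: link cost 275 + fixed 104 = 379.
Compare {A}: link cost 506 + fixed 59 = 565.

370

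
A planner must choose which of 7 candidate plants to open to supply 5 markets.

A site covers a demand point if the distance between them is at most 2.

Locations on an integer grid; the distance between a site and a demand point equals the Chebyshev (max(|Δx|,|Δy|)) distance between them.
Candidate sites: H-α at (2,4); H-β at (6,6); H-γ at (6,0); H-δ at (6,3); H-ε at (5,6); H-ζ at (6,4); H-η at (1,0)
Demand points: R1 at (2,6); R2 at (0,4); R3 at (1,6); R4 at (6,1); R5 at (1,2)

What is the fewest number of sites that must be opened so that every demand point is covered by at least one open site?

2

Coverage sets (demand points within 2 of each site):
  H-α: {R1, R2, R3, R5}
  H-β: {}
  H-γ: {R4}
  H-δ: {R4}
  H-ε: {}
  H-ζ: {}
  H-η: {R5}
No single site covers all 5 demand points.
But {H-α, H-γ} covers everything, so the minimum is 2.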